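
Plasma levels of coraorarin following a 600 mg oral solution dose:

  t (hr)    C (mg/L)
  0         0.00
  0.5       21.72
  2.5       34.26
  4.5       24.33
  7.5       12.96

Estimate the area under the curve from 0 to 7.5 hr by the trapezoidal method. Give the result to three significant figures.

AUC = 176 mg/L·hr

Trapezoidal AUC_0→7.5:
  [0→0.5]: (0.00+21.72)/2 × 0.5 = 5.43
  [0.5→2.5]: (21.72+34.26)/2 × 2 = 55.98
  [2.5→4.5]: (34.26+24.33)/2 × 2 = 58.59
  [4.5→7.5]: (24.33+12.96)/2 × 3 = 55.935
  Sum = 175.935 mg/L·hr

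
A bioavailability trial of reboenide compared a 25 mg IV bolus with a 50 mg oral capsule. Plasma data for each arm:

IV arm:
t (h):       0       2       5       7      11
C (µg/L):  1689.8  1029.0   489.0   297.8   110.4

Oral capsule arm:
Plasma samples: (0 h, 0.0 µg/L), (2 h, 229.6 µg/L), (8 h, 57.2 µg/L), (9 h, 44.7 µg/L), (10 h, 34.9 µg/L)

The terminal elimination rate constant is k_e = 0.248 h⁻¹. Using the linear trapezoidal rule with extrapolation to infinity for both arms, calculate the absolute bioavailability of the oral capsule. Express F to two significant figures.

F = 0.094

Trapezoidal AUC_0→11 (IV):
  [0→2]: (1689.8+1029.0)/2 × 2 = 2718.8
  [2→5]: (1029.0+489.0)/2 × 3 = 2277.0
  [5→7]: (489.0+297.8)/2 × 2 = 786.8
  [7→11]: (297.8+110.4)/2 × 4 = 816.4
  Sum = 6599.0 µg/L·h
IV tail: 110.4/0.248 = 445.161; AUC_iv,0→∞ = 6599.0 + 445.161 = 7044.161 µg/L·h
Trapezoidal AUC_0→10 (oral capsule):
  [0→2]: (0.0+229.6)/2 × 2 = 229.6
  [2→8]: (229.6+57.2)/2 × 6 = 860.4
  [8→9]: (57.2+44.7)/2 × 1 = 50.95
  [9→10]: (44.7+34.9)/2 × 1 = 39.8
  Sum = 1180.75 µg/L·h
oral capsule tail: 34.9/0.248 = 140.726; AUC_ev,0→∞ = 1180.75 + 140.726 = 1321.476 µg/L·h
F = (AUC_ev/D_ev)/(AUC_iv/D_iv) = (1321.476/50)/(7044.161/25) = 26.42952/281.76644 = 0.0938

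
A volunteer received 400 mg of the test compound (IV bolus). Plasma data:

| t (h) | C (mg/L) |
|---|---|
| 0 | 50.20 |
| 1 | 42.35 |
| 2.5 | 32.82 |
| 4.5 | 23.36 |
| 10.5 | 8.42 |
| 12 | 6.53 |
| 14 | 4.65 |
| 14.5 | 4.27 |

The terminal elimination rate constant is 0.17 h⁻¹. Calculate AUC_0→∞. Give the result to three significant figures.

AUC = 304 mg/L·h

Trapezoidal AUC_0→14.5:
  [0→1]: (50.20+42.35)/2 × 1 = 46.275
  [1→2.5]: (42.35+32.82)/2 × 1.5 = 56.3775
  [2.5→4.5]: (32.82+23.36)/2 × 2 = 56.18
  [4.5→10.5]: (23.36+8.42)/2 × 6 = 95.34
  [10.5→12]: (8.42+6.53)/2 × 1.5 = 11.2125
  [12→14]: (6.53+4.65)/2 × 2 = 11.18
  [14→14.5]: (4.65+4.27)/2 × 0.5 = 2.23
  Sum = 278.795 mg/L·h
Extrapolated tail: C_last / k_e = 4.27 / 0.17 = 25.118
AUC_0→∞ = 278.795 + 25.118 = 303.913 mg/L·h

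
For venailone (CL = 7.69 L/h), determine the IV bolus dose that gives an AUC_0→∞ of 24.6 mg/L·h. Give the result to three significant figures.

Dose_iv = CL × AUC_0→∞
     = 7.69 × 24.6 = 189.174 mg

Dose = 189 mg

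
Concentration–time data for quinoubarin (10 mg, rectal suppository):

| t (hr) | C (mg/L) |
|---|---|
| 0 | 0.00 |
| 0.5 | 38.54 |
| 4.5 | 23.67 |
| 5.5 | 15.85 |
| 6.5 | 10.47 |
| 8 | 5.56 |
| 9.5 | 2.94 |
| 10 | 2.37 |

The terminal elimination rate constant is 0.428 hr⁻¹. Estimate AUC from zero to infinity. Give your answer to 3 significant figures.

Trapezoidal AUC_0→10:
  [0→0.5]: (0.00+38.54)/2 × 0.5 = 9.635
  [0.5→4.5]: (38.54+23.67)/2 × 4 = 124.42
  [4.5→5.5]: (23.67+15.85)/2 × 1 = 19.76
  [5.5→6.5]: (15.85+10.47)/2 × 1 = 13.16
  [6.5→8]: (10.47+5.56)/2 × 1.5 = 12.0225
  [8→9.5]: (5.56+2.94)/2 × 1.5 = 6.375
  [9.5→10]: (2.94+2.37)/2 × 0.5 = 1.3275
  Sum = 186.7 mg/L·hr
Extrapolated tail: C_last / k_e = 2.37 / 0.428 = 5.537
AUC_0→∞ = 186.7 + 5.537 = 192.237 mg/L·hr

AUC = 192 mg/L·hr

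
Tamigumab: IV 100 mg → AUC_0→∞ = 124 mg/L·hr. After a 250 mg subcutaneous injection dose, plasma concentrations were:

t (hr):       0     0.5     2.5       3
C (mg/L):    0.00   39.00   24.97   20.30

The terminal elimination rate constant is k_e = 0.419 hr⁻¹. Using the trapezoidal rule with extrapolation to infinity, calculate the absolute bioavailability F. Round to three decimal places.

Trapezoidal AUC_0→3 (subcutaneous injection):
  [0→0.5]: (0.00+39.00)/2 × 0.5 = 9.75
  [0.5→2.5]: (39.00+24.97)/2 × 2 = 63.97
  [2.5→3]: (24.97+20.30)/2 × 0.5 = 11.3175
  Sum = 85.0375 mg/L·hr
Tail: C_last/k_e = 20.30/0.419 = 48.449
AUC_0→∞ (subcutaneous injection) = 85.0375 + 48.449 = 133.4865 mg/L·hr
F = (AUC_ev/D_ev)/(AUC_iv/D_iv) = (133.4865/250)/(124/100) = 0.533946/1.24 = 0.4306

F = 0.431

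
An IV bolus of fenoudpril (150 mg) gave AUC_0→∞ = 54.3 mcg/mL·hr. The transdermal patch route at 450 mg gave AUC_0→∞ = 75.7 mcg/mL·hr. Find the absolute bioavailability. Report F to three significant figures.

F = (AUC_ev / D_ev) / (AUC_iv / D_iv)
  = (75.7/450) / (54.3/150)
  = 0.168222 / 0.362 = 0.4647

F = 0.465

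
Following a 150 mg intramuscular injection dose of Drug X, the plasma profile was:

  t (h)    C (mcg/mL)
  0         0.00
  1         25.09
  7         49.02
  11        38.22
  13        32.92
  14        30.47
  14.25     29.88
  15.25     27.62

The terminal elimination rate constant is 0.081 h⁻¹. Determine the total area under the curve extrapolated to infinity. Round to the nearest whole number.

Trapezoidal AUC_0→15.25:
  [0→1]: (0.00+25.09)/2 × 1 = 12.545
  [1→7]: (25.09+49.02)/2 × 6 = 222.33
  [7→11]: (49.02+38.22)/2 × 4 = 174.48
  [11→13]: (38.22+32.92)/2 × 2 = 71.14
  [13→14]: (32.92+30.47)/2 × 1 = 31.695
  [14→14.25]: (30.47+29.88)/2 × 0.25 = 7.54375
  [14.25→15.25]: (29.88+27.62)/2 × 1 = 28.75
  Sum = 548.48375 mcg/mL·h
Extrapolated tail: C_last / k_e = 27.62 / 0.081 = 340.988
AUC_0→∞ = 548.48375 + 340.988 = 889.47175 mcg/mL·h

AUC = 889 mcg/mL·h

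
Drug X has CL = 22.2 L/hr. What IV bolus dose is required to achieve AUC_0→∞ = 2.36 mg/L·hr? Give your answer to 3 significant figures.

Dose = 52.4 mg

Dose_iv = CL × AUC_0→∞
     = 22.2 × 2.36 = 52.392 mg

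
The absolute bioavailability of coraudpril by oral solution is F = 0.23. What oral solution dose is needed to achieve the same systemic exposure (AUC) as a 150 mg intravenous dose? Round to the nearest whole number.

D_oral = 652 mg

For equal systemic exposure: F × D_ev = D_iv
D_ev = D_iv / F = 150 / 0.23 = 652.174 mg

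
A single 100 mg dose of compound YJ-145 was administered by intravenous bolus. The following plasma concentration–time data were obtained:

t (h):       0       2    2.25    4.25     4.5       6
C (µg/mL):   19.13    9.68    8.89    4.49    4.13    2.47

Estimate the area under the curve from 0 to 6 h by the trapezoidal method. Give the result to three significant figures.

AUC = 50.5 µg/mL·h

Trapezoidal AUC_0→6:
  [0→2]: (19.13+9.68)/2 × 2 = 28.81
  [2→2.25]: (9.68+8.89)/2 × 0.25 = 2.32125
  [2.25→4.25]: (8.89+4.49)/2 × 2 = 13.38
  [4.25→4.5]: (4.49+4.13)/2 × 0.25 = 1.0775
  [4.5→6]: (4.13+2.47)/2 × 1.5 = 4.95
  Sum = 50.53875 µg/mL·h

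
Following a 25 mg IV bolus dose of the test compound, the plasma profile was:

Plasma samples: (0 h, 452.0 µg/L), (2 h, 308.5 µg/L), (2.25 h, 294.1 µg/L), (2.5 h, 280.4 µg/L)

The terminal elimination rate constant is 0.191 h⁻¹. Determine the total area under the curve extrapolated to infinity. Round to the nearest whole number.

AUC = 2376 µg/L·h

Trapezoidal AUC_0→2.5:
  [0→2]: (452.0+308.5)/2 × 2 = 760.5
  [2→2.25]: (308.5+294.1)/2 × 0.25 = 75.325
  [2.25→2.5]: (294.1+280.4)/2 × 0.25 = 71.8125
  Sum = 907.6375 µg/L·h
Extrapolated tail: C_last / k_e = 280.4 / 0.191 = 1468.063
AUC_0→∞ = 907.6375 + 1468.063 = 2375.7005 µg/L·h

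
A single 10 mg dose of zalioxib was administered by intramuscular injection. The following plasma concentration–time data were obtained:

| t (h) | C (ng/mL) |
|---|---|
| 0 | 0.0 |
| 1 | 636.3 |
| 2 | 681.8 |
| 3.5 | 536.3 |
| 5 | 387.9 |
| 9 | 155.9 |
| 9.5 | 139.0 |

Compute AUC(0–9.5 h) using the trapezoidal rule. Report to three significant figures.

Trapezoidal AUC_0→9.5:
  [0→1]: (0.0+636.3)/2 × 1 = 318.15
  [1→2]: (636.3+681.8)/2 × 1 = 659.05
  [2→3.5]: (681.8+536.3)/2 × 1.5 = 913.575
  [3.5→5]: (536.3+387.9)/2 × 1.5 = 693.15
  [5→9]: (387.9+155.9)/2 × 4 = 1087.6
  [9→9.5]: (155.9+139.0)/2 × 0.5 = 73.725
  Sum = 3745.25 ng/mL·h

AUC = 3750 ng/mL·h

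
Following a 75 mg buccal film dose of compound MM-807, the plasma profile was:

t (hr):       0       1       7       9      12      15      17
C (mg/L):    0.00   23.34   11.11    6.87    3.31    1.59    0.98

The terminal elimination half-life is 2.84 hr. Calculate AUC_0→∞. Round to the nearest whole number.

AUC = 162 mg/L·hr

Trapezoidal AUC_0→17:
  [0→1]: (0.00+23.34)/2 × 1 = 11.67
  [1→7]: (23.34+11.11)/2 × 6 = 103.35
  [7→9]: (11.11+6.87)/2 × 2 = 17.98
  [9→12]: (6.87+3.31)/2 × 3 = 15.27
  [12→15]: (3.31+1.59)/2 × 3 = 7.35
  [15→17]: (1.59+0.98)/2 × 2 = 2.57
  Sum = 158.19 mg/L·hr
k_e = ln2 / t½ = 0.693147 / 2.84 = 0.2441 hr^-1
Extrapolated tail: C_last / k_e = 0.98 / 0.2441 = 4.015
AUC_0→∞ = 158.19 + 4.015 = 162.205 mg/L·hr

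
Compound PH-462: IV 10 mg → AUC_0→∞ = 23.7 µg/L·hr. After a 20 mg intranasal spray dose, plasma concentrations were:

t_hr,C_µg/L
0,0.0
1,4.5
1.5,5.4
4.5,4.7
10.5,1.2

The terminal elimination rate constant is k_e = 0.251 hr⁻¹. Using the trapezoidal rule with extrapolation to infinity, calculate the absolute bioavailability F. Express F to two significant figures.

F = 0.89

Trapezoidal AUC_0→10.5 (intranasal spray):
  [0→1]: (0.0+4.5)/2 × 1 = 2.25
  [1→1.5]: (4.5+5.4)/2 × 0.5 = 2.475
  [1.5→4.5]: (5.4+4.7)/2 × 3 = 15.15
  [4.5→10.5]: (4.7+1.2)/2 × 6 = 17.7
  Sum = 37.575 µg/L·hr
Tail: C_last/k_e = 1.2/0.251 = 4.781
AUC_0→∞ (intranasal spray) = 37.575 + 4.781 = 42.356 µg/L·hr
F = (AUC_ev/D_ev)/(AUC_iv/D_iv) = (42.356/20)/(23.7/10) = 2.1178/2.37 = 0.8936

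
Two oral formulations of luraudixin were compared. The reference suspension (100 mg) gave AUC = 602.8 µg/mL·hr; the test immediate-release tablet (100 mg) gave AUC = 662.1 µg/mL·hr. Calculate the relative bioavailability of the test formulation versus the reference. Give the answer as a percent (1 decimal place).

F_rel = 109.8%

F_rel = (AUC_test/D_test) / (AUC_ref/D_ref)
      = (662.1/100) / (602.8/100)
      = 6.621 / 6.028 = 1.0984 = 109.84%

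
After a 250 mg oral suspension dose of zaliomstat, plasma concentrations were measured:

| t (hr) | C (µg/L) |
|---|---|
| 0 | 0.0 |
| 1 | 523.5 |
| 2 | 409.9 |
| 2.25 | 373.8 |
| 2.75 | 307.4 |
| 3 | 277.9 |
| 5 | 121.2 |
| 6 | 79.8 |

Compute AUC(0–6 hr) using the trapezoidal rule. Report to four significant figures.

AUC = 1569 µg/L·hr

Trapezoidal AUC_0→6:
  [0→1]: (0.0+523.5)/2 × 1 = 261.75
  [1→2]: (523.5+409.9)/2 × 1 = 466.7
  [2→2.25]: (409.9+373.8)/2 × 0.25 = 97.9625
  [2.25→2.75]: (373.8+307.4)/2 × 0.5 = 170.3
  [2.75→3]: (307.4+277.9)/2 × 0.25 = 73.1625
  [3→5]: (277.9+121.2)/2 × 2 = 399.1
  [5→6]: (121.2+79.8)/2 × 1 = 100.5
  Sum = 1569.475 µg/L·hr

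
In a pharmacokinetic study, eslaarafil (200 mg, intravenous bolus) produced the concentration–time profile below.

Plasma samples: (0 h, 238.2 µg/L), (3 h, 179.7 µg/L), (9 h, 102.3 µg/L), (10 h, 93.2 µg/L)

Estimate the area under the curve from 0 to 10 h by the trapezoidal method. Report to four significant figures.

AUC = 1571 µg/L·h

Trapezoidal AUC_0→10:
  [0→3]: (238.2+179.7)/2 × 3 = 626.85
  [3→9]: (179.7+102.3)/2 × 6 = 846.0
  [9→10]: (102.3+93.2)/2 × 1 = 97.75
  Sum = 1570.6 µg/L·h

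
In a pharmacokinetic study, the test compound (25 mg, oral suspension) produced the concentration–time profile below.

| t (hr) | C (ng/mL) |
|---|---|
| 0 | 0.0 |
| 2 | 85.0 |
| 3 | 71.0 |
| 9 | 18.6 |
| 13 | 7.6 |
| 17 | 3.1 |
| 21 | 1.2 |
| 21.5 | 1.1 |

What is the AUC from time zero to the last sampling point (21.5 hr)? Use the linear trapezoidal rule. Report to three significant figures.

AUC = 515 ng/mL·hr

Trapezoidal AUC_0→21.5:
  [0→2]: (0.0+85.0)/2 × 2 = 85.0
  [2→3]: (85.0+71.0)/2 × 1 = 78.0
  [3→9]: (71.0+18.6)/2 × 6 = 268.8
  [9→13]: (18.6+7.6)/2 × 4 = 52.4
  [13→17]: (7.6+3.1)/2 × 4 = 21.4
  [17→21]: (3.1+1.2)/2 × 4 = 8.6
  [21→21.5]: (1.2+1.1)/2 × 0.5 = 0.575
  Sum = 514.775 ng/mL·hr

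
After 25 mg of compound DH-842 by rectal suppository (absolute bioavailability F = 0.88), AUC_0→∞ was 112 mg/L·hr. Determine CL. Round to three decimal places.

CL = F × Dose / AUC_0→∞
   = 0.88 × 25 / 112 = 0.196429 L/hr

CL = 0.196 L/hr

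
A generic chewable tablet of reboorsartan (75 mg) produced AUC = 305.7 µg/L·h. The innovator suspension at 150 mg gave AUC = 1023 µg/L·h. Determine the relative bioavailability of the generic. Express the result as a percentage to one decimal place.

F_rel = (AUC_test/D_test) / (AUC_ref/D_ref)
      = (305.7/75) / (1023/150)
      = 4.076 / 6.82 = 0.5977 = 59.77%

F_rel = 59.8%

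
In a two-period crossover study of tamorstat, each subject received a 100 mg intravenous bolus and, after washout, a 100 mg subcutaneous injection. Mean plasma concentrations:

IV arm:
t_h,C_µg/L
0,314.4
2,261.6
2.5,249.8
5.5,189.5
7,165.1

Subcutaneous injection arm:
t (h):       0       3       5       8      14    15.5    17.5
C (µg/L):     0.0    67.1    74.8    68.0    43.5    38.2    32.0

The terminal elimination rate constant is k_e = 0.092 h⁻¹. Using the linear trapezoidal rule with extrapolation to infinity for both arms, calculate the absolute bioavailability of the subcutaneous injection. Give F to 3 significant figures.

Trapezoidal AUC_0→7 (IV):
  [0→2]: (314.4+261.6)/2 × 2 = 576.0
  [2→2.5]: (261.6+249.8)/2 × 0.5 = 127.85
  [2.5→5.5]: (249.8+189.5)/2 × 3 = 658.95
  [5.5→7]: (189.5+165.1)/2 × 1.5 = 265.95
  Sum = 1628.75 µg/L·h
IV tail: 165.1/0.092 = 1794.565; AUC_iv,0→∞ = 1628.75 + 1794.565 = 3423.315 µg/L·h
Trapezoidal AUC_0→17.5 (subcutaneous injection):
  [0→3]: (0.0+67.1)/2 × 3 = 100.65
  [3→5]: (67.1+74.8)/2 × 2 = 141.9
  [5→8]: (74.8+68.0)/2 × 3 = 214.2
  [8→14]: (68.0+43.5)/2 × 6 = 334.5
  [14→15.5]: (43.5+38.2)/2 × 1.5 = 61.275
  [15.5→17.5]: (38.2+32.0)/2 × 2 = 70.2
  Sum = 922.725 µg/L·h
subcutaneous injection tail: 32.0/0.092 = 347.826; AUC_ev,0→∞ = 922.725 + 347.826 = 1270.551 µg/L·h
F = (AUC_ev/D_ev)/(AUC_iv/D_iv) = (1270.551/100)/(3423.315/100) = 12.70551/34.23315 = 0.3711

F = 0.371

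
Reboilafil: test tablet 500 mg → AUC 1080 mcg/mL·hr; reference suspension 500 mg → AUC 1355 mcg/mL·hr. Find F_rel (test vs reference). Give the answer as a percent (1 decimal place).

F_rel = (AUC_test/D_test) / (AUC_ref/D_ref)
      = (1080/500) / (1355/500)
      = 2.16 / 2.71 = 0.7970 = 79.70%

F_rel = 79.7%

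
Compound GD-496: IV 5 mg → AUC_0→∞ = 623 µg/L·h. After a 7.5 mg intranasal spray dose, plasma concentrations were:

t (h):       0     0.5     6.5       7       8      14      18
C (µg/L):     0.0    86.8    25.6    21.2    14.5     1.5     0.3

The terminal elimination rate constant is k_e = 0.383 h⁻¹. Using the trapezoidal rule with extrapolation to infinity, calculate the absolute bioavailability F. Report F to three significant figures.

F = 0.472

Trapezoidal AUC_0→18 (intranasal spray):
  [0→0.5]: (0.0+86.8)/2 × 0.5 = 21.7
  [0.5→6.5]: (86.8+25.6)/2 × 6 = 337.2
  [6.5→7]: (25.6+21.2)/2 × 0.5 = 11.7
  [7→8]: (21.2+14.5)/2 × 1 = 17.85
  [8→14]: (14.5+1.5)/2 × 6 = 48.0
  [14→18]: (1.5+0.3)/2 × 4 = 3.6
  Sum = 440.05 µg/L·h
Tail: C_last/k_e = 0.3/0.383 = 0.783
AUC_0→∞ (intranasal spray) = 440.05 + 0.783 = 440.833 µg/L·h
F = (AUC_ev/D_ev)/(AUC_iv/D_iv) = (440.833/7.5)/(623/5) = 58.7777/124.6 = 0.4717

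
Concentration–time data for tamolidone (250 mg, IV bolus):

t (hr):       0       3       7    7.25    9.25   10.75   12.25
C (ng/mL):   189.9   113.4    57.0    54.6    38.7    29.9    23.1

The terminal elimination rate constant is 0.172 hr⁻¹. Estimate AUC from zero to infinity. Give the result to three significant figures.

Trapezoidal AUC_0→12.25:
  [0→3]: (189.9+113.4)/2 × 3 = 454.95
  [3→7]: (113.4+57.0)/2 × 4 = 340.8
  [7→7.25]: (57.0+54.6)/2 × 0.25 = 13.95
  [7.25→9.25]: (54.6+38.7)/2 × 2 = 93.3
  [9.25→10.75]: (38.7+29.9)/2 × 1.5 = 51.45
  [10.75→12.25]: (29.9+23.1)/2 × 1.5 = 39.75
  Sum = 994.2 ng/mL·hr
Extrapolated tail: C_last / k_e = 23.1 / 0.172 = 134.302
AUC_0→∞ = 994.2 + 134.302 = 1128.502 ng/mL·hr

AUC = 1130 ng/mL·hr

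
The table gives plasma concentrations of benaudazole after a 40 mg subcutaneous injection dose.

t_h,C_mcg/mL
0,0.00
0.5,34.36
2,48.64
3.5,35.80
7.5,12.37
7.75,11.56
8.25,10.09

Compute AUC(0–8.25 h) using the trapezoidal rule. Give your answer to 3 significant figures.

AUC = 239 mcg/mL·h

Trapezoidal AUC_0→8.25:
  [0→0.5]: (0.00+34.36)/2 × 0.5 = 8.59
  [0.5→2]: (34.36+48.64)/2 × 1.5 = 62.25
  [2→3.5]: (48.64+35.80)/2 × 1.5 = 63.33
  [3.5→7.5]: (35.80+12.37)/2 × 4 = 96.34
  [7.5→7.75]: (12.37+11.56)/2 × 0.25 = 2.99125
  [7.75→8.25]: (11.56+10.09)/2 × 0.5 = 5.4125
  Sum = 238.91375 mcg/mL·h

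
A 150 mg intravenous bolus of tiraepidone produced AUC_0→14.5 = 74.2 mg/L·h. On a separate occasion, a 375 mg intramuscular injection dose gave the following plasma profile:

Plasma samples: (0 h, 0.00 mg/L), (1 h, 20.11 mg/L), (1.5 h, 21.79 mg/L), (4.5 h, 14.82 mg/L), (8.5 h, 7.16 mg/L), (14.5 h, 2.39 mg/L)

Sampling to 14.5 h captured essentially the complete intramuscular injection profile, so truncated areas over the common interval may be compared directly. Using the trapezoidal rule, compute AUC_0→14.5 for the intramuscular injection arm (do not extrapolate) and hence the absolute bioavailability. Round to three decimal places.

F = 0.798

Trapezoidal AUC_0→14.5 (intramuscular injection):
  [0→1]: (0.00+20.11)/2 × 1 = 10.055
  [1→1.5]: (20.11+21.79)/2 × 0.5 = 10.475
  [1.5→4.5]: (21.79+14.82)/2 × 3 = 54.915
  [4.5→8.5]: (14.82+7.16)/2 × 4 = 43.96
  [8.5→14.5]: (7.16+2.39)/2 × 6 = 28.65
  Sum = 148.055 mg/L·h
F = (AUC_ev/D_ev)/(AUC_iv/D_iv) = (148.055/375)/(74.2/150) = 0.394813/0.494667 = 0.7981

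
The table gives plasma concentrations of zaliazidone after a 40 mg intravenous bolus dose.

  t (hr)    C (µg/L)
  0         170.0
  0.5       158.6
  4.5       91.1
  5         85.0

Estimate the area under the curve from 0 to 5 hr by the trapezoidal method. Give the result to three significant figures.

Trapezoidal AUC_0→5:
  [0→0.5]: (170.0+158.6)/2 × 0.5 = 82.15
  [0.5→4.5]: (158.6+91.1)/2 × 4 = 499.4
  [4.5→5]: (91.1+85.0)/2 × 0.5 = 44.025
  Sum = 625.575 µg/L·hr

AUC = 626 µg/L·hr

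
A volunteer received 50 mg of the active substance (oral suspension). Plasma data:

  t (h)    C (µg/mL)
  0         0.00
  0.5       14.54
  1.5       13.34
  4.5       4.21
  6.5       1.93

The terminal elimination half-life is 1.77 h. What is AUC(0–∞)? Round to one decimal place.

AUC = 55.0 µg/mL·h

Trapezoidal AUC_0→6.5:
  [0→0.5]: (0.00+14.54)/2 × 0.5 = 3.635
  [0.5→1.5]: (14.54+13.34)/2 × 1 = 13.94
  [1.5→4.5]: (13.34+4.21)/2 × 3 = 26.325
  [4.5→6.5]: (4.21+1.93)/2 × 2 = 6.14
  Sum = 50.04 µg/mL·h
k_e = ln2 / t½ = 0.693147 / 1.77 = 0.3916 h^-1
Extrapolated tail: C_last / k_e = 1.93 / 0.3916 = 4.928
AUC_0→∞ = 50.04 + 4.928 = 54.968 µg/mL·h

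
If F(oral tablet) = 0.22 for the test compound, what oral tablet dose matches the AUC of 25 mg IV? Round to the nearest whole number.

For equal systemic exposure: F × D_ev = D_iv
D_ev = D_iv / F = 25 / 0.22 = 113.636 mg

D_oral = 114 mg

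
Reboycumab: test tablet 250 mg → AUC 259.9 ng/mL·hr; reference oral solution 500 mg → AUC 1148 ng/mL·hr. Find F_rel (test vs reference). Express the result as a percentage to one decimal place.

F_rel = (AUC_test/D_test) / (AUC_ref/D_ref)
      = (259.9/250) / (1148/500)
      = 1.0396 / 2.296 = 0.4528 = 45.28%

F_rel = 45.3%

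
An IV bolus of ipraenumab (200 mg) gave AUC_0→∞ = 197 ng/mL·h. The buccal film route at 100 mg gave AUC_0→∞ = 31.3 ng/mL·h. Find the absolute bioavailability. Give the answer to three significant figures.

F = 0.318

F = (AUC_ev / D_ev) / (AUC_iv / D_iv)
  = (31.3/100) / (197/200)
  = 0.313 / 0.985 = 0.3178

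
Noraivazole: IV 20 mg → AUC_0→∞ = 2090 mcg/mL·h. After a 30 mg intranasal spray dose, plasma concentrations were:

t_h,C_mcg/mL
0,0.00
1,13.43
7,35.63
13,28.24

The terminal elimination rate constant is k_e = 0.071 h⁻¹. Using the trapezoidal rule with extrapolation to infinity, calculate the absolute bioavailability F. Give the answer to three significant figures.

F = 0.237

Trapezoidal AUC_0→13 (intranasal spray):
  [0→1]: (0.00+13.43)/2 × 1 = 6.715
  [1→7]: (13.43+35.63)/2 × 6 = 147.18
  [7→13]: (35.63+28.24)/2 × 6 = 191.61
  Sum = 345.505 mcg/mL·h
Tail: C_last/k_e = 28.24/0.071 = 397.746
AUC_0→∞ (intranasal spray) = 345.505 + 397.746 = 743.251 mcg/mL·h
F = (AUC_ev/D_ev)/(AUC_iv/D_iv) = (743.251/30)/(2090/20) = 24.775/104.5 = 0.2371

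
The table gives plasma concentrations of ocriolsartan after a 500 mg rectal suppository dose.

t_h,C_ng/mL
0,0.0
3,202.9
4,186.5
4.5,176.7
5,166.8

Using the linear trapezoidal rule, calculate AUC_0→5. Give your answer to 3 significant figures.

AUC = 676 ng/mL·h

Trapezoidal AUC_0→5:
  [0→3]: (0.0+202.9)/2 × 3 = 304.35
  [3→4]: (202.9+186.5)/2 × 1 = 194.7
  [4→4.5]: (186.5+176.7)/2 × 0.5 = 90.8
  [4.5→5]: (176.7+166.8)/2 × 0.5 = 85.875
  Sum = 675.725 ng/mL·h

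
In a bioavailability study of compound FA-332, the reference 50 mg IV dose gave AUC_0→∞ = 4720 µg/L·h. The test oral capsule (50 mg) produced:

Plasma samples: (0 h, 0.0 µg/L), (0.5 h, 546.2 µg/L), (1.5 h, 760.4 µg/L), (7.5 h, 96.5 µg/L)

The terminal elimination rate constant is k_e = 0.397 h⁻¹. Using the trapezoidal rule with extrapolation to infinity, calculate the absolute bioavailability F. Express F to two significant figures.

Trapezoidal AUC_0→7.5 (oral capsule):
  [0→0.5]: (0.0+546.2)/2 × 0.5 = 136.55
  [0.5→1.5]: (546.2+760.4)/2 × 1 = 653.3
  [1.5→7.5]: (760.4+96.5)/2 × 6 = 2570.7
  Sum = 3360.55 µg/L·h
Tail: C_last/k_e = 96.5/0.397 = 243.073
AUC_0→∞ (oral capsule) = 3360.55 + 243.073 = 3603.623 µg/L·h
F = (AUC_ev/D_ev)/(AUC_iv/D_iv) = (3603.623/50)/(4720/50) = 72.07246/94.4 = 0.7635

F = 0.76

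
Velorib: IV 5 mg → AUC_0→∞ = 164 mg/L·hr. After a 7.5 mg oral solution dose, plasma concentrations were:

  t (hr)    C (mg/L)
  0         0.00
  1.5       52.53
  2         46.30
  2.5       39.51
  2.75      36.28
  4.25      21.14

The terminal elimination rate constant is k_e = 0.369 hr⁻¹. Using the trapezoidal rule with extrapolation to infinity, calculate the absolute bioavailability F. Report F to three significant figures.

F = 0.794

Trapezoidal AUC_0→4.25 (oral solution):
  [0→1.5]: (0.00+52.53)/2 × 1.5 = 39.3975
  [1.5→2]: (52.53+46.30)/2 × 0.5 = 24.7075
  [2→2.5]: (46.30+39.51)/2 × 0.5 = 21.4525
  [2.5→2.75]: (39.51+36.28)/2 × 0.25 = 9.47375
  [2.75→4.25]: (36.28+21.14)/2 × 1.5 = 43.065
  Sum = 138.09625 mg/L·hr
Tail: C_last/k_e = 21.14/0.369 = 57.290
AUC_0→∞ (oral solution) = 138.09625 + 57.290 = 195.38625 mg/L·hr
F = (AUC_ev/D_ev)/(AUC_iv/D_iv) = (195.38625/7.5)/(164/5) = 26.0515/32.8 = 0.7943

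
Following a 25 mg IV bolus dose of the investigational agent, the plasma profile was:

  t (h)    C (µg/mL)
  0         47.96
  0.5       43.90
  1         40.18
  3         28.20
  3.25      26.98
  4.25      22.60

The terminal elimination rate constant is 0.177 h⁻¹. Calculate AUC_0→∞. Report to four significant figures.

AUC = 271.7 µg/mL·h

Trapezoidal AUC_0→4.25:
  [0→0.5]: (47.96+43.90)/2 × 0.5 = 22.965
  [0.5→1]: (43.90+40.18)/2 × 0.5 = 21.02
  [1→3]: (40.18+28.20)/2 × 2 = 68.38
  [3→3.25]: (28.20+26.98)/2 × 0.25 = 6.8975
  [3.25→4.25]: (26.98+22.60)/2 × 1 = 24.79
  Sum = 144.0525 µg/mL·h
Extrapolated tail: C_last / k_e = 22.60 / 0.177 = 127.684
AUC_0→∞ = 144.0525 + 127.684 = 271.7365 µg/mL·h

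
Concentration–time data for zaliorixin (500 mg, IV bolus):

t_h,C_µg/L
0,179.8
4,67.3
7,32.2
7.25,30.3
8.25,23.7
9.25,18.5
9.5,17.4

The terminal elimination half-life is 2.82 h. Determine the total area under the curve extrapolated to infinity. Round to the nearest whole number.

AUC = 775 µg/L·h

Trapezoidal AUC_0→9.5:
  [0→4]: (179.8+67.3)/2 × 4 = 494.2
  [4→7]: (67.3+32.2)/2 × 3 = 149.25
  [7→7.25]: (32.2+30.3)/2 × 0.25 = 7.8125
  [7.25→8.25]: (30.3+23.7)/2 × 1 = 27.0
  [8.25→9.25]: (23.7+18.5)/2 × 1 = 21.1
  [9.25→9.5]: (18.5+17.4)/2 × 0.25 = 4.4875
  Sum = 703.85 µg/L·h
k_e = ln2 / t½ = 0.693147 / 2.82 = 0.2458 h^-1
Extrapolated tail: C_last / k_e = 17.4 / 0.2458 = 70.789
AUC_0→∞ = 703.85 + 70.789 = 774.639 µg/L·h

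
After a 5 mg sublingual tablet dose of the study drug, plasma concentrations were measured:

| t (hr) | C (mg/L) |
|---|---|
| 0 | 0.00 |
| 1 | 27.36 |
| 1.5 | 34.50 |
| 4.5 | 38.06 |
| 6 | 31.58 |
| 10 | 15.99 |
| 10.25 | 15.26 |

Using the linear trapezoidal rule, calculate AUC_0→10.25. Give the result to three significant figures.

AUC = 289 mg/L·hr

Trapezoidal AUC_0→10.25:
  [0→1]: (0.00+27.36)/2 × 1 = 13.68
  [1→1.5]: (27.36+34.50)/2 × 0.5 = 15.465
  [1.5→4.5]: (34.50+38.06)/2 × 3 = 108.84
  [4.5→6]: (38.06+31.58)/2 × 1.5 = 52.23
  [6→10]: (31.58+15.99)/2 × 4 = 95.14
  [10→10.25]: (15.99+15.26)/2 × 0.25 = 3.90625
  Sum = 289.26125 mg/L·hr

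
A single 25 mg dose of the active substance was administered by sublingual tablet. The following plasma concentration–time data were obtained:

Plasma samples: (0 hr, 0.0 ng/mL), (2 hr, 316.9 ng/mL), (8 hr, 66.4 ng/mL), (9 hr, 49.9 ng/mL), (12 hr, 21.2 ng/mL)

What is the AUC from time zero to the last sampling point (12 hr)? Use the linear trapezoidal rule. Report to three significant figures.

AUC = 1630 ng/mL·hr

Trapezoidal AUC_0→12:
  [0→2]: (0.0+316.9)/2 × 2 = 316.9
  [2→8]: (316.9+66.4)/2 × 6 = 1149.9
  [8→9]: (66.4+49.9)/2 × 1 = 58.15
  [9→12]: (49.9+21.2)/2 × 3 = 106.65
  Sum = 1631.6 ng/mL·hr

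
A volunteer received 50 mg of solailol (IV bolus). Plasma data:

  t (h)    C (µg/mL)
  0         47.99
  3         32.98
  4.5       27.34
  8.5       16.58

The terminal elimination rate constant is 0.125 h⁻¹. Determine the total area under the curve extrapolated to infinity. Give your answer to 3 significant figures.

AUC = 387 µg/mL·h

Trapezoidal AUC_0→8.5:
  [0→3]: (47.99+32.98)/2 × 3 = 121.455
  [3→4.5]: (32.98+27.34)/2 × 1.5 = 45.24
  [4.5→8.5]: (27.34+16.58)/2 × 4 = 87.84
  Sum = 254.535 µg/mL·h
Extrapolated tail: C_last / k_e = 16.58 / 0.125 = 132.640
AUC_0→∞ = 254.535 + 132.640 = 387.175 µg/mL·h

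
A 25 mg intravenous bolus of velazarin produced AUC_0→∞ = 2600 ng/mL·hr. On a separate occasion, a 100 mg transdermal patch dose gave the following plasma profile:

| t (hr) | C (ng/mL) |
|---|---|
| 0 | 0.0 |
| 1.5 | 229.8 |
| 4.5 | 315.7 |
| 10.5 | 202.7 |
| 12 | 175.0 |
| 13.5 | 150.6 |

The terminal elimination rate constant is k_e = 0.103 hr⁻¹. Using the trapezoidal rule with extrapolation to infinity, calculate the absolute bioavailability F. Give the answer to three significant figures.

F = 0.436

Trapezoidal AUC_0→13.5 (transdermal patch):
  [0→1.5]: (0.0+229.8)/2 × 1.5 = 172.35
  [1.5→4.5]: (229.8+315.7)/2 × 3 = 818.25
  [4.5→10.5]: (315.7+202.7)/2 × 6 = 1555.2
  [10.5→12]: (202.7+175.0)/2 × 1.5 = 283.275
  [12→13.5]: (175.0+150.6)/2 × 1.5 = 244.2
  Sum = 3073.275 ng/mL·hr
Tail: C_last/k_e = 150.6/0.103 = 1462.136
AUC_0→∞ (transdermal patch) = 3073.275 + 1462.136 = 4535.411 ng/mL·hr
F = (AUC_ev/D_ev)/(AUC_iv/D_iv) = (4535.411/100)/(2600/25) = 45.35411/104 = 0.4361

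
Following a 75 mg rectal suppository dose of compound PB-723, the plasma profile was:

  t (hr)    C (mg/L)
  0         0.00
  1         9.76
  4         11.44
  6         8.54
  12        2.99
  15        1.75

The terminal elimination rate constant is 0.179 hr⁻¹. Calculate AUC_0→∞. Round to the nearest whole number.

AUC = 108 mg/L·hr

Trapezoidal AUC_0→15:
  [0→1]: (0.00+9.76)/2 × 1 = 4.88
  [1→4]: (9.76+11.44)/2 × 3 = 31.8
  [4→6]: (11.44+8.54)/2 × 2 = 19.98
  [6→12]: (8.54+2.99)/2 × 6 = 34.59
  [12→15]: (2.99+1.75)/2 × 3 = 7.11
  Sum = 98.36 mg/L·hr
Extrapolated tail: C_last / k_e = 1.75 / 0.179 = 9.777
AUC_0→∞ = 98.36 + 9.777 = 108.137 mg/L·hr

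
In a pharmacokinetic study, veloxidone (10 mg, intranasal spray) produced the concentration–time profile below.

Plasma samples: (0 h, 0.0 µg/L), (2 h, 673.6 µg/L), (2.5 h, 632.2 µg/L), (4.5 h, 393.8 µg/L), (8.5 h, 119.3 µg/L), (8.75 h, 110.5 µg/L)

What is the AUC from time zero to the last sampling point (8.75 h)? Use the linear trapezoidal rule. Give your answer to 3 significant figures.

Trapezoidal AUC_0→8.75:
  [0→2]: (0.0+673.6)/2 × 2 = 673.6
  [2→2.5]: (673.6+632.2)/2 × 0.5 = 326.45
  [2.5→4.5]: (632.2+393.8)/2 × 2 = 1026.0
  [4.5→8.5]: (393.8+119.3)/2 × 4 = 1026.2
  [8.5→8.75]: (119.3+110.5)/2 × 0.25 = 28.725
  Sum = 3080.975 µg/L·h

AUC = 3080 µg/L·h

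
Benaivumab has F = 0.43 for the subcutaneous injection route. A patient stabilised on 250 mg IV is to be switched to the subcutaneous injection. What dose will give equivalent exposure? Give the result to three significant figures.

D_subcutaneous = 581 mg

For equal systemic exposure: F × D_ev = D_iv
D_ev = D_iv / F = 250 / 0.43 = 581.395 mg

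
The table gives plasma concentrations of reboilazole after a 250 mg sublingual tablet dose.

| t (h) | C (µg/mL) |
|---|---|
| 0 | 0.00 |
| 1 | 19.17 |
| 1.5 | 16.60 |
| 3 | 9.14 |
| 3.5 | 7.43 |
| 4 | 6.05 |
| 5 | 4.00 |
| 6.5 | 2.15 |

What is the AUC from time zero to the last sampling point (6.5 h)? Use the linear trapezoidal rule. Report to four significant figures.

Trapezoidal AUC_0→6.5:
  [0→1]: (0.00+19.17)/2 × 1 = 9.585
  [1→1.5]: (19.17+16.60)/2 × 0.5 = 8.9425
  [1.5→3]: (16.60+9.14)/2 × 1.5 = 19.305
  [3→3.5]: (9.14+7.43)/2 × 0.5 = 4.1425
  [3.5→4]: (7.43+6.05)/2 × 0.5 = 3.37
  [4→5]: (6.05+4.00)/2 × 1 = 5.025
  [5→6.5]: (4.00+2.15)/2 × 1.5 = 4.6125
  Sum = 54.9825 µg/mL·h

AUC = 54.98 µg/mL·h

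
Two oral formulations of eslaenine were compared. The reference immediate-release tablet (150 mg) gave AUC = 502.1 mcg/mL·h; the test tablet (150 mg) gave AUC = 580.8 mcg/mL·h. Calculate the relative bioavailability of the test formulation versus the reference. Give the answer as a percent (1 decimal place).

F_rel = (AUC_test/D_test) / (AUC_ref/D_ref)
      = (580.8/150) / (502.1/150)
      = 3.872 / 3.34733 = 1.1567 = 115.67%

F_rel = 115.7%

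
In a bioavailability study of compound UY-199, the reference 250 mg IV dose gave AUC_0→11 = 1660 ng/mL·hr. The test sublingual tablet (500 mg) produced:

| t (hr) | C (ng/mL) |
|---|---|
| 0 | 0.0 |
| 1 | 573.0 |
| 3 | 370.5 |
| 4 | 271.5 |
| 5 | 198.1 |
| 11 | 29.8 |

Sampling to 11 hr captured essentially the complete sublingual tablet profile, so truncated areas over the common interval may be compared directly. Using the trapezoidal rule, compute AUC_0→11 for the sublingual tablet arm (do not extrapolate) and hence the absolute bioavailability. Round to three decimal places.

F = 0.744

Trapezoidal AUC_0→11 (sublingual tablet):
  [0→1]: (0.0+573.0)/2 × 1 = 286.5
  [1→3]: (573.0+370.5)/2 × 2 = 943.5
  [3→4]: (370.5+271.5)/2 × 1 = 321.0
  [4→5]: (271.5+198.1)/2 × 1 = 234.8
  [5→11]: (198.1+29.8)/2 × 6 = 683.7
  Sum = 2469.5 ng/mL·hr
F = (AUC_ev/D_ev)/(AUC_iv/D_iv) = (2469.5/500)/(1660/250) = 4.939/6.64 = 0.7438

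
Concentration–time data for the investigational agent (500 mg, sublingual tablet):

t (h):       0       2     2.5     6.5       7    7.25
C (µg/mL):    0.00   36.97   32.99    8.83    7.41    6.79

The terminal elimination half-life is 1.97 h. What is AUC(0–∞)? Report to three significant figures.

AUC = 163 µg/mL·h

Trapezoidal AUC_0→7.25:
  [0→2]: (0.00+36.97)/2 × 2 = 36.97
  [2→2.5]: (36.97+32.99)/2 × 0.5 = 17.49
  [2.5→6.5]: (32.99+8.83)/2 × 4 = 83.64
  [6.5→7]: (8.83+7.41)/2 × 0.5 = 4.06
  [7→7.25]: (7.41+6.79)/2 × 0.25 = 1.775
  Sum = 143.935 µg/mL·h
k_e = ln2 / t½ = 0.693147 / 1.97 = 0.3519 h^-1
Extrapolated tail: C_last / k_e = 6.79 / 0.3519 = 19.295
AUC_0→∞ = 143.935 + 19.295 = 163.23 µg/mL·h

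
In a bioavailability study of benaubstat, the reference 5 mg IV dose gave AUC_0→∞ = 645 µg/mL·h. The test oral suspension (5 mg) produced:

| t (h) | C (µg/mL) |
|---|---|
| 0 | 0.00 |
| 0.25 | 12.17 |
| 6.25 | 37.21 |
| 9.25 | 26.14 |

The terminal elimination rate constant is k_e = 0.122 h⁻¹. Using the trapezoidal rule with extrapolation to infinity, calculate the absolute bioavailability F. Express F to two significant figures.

F = 0.71

Trapezoidal AUC_0→9.25 (oral suspension):
  [0→0.25]: (0.00+12.17)/2 × 0.25 = 1.52125
  [0.25→6.25]: (12.17+37.21)/2 × 6 = 148.14
  [6.25→9.25]: (37.21+26.14)/2 × 3 = 95.025
  Sum = 244.68625 µg/mL·h
Tail: C_last/k_e = 26.14/0.122 = 214.262
AUC_0→∞ (oral suspension) = 244.68625 + 214.262 = 458.94825 µg/mL·h
F = (AUC_ev/D_ev)/(AUC_iv/D_iv) = (458.94825/5)/(645/5) = 91.78965/129 = 0.7115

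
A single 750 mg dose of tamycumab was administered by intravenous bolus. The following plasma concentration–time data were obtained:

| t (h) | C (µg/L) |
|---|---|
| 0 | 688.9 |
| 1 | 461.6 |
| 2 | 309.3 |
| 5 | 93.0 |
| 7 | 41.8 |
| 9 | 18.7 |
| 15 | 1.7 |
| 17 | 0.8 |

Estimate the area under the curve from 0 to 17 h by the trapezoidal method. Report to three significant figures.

Trapezoidal AUC_0→17:
  [0→1]: (688.9+461.6)/2 × 1 = 575.25
  [1→2]: (461.6+309.3)/2 × 1 = 385.45
  [2→5]: (309.3+93.0)/2 × 3 = 603.45
  [5→7]: (93.0+41.8)/2 × 2 = 134.8
  [7→9]: (41.8+18.7)/2 × 2 = 60.5
  [9→15]: (18.7+1.7)/2 × 6 = 61.2
  [15→17]: (1.7+0.8)/2 × 2 = 2.5
  Sum = 1823.15 µg/L·h

AUC = 1820 µg/L·h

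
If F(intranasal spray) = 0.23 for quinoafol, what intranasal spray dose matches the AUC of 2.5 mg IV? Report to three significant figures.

For equal systemic exposure: F × D_ev = D_iv
D_ev = D_iv / F = 2.5 / 0.23 = 10.8696 mg

D_intranasal = 10.9 mg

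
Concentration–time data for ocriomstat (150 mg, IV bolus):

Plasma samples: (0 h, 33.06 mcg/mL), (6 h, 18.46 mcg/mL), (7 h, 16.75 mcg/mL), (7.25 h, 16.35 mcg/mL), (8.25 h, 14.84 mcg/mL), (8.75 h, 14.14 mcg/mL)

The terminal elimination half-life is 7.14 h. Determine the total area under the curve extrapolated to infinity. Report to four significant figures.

Trapezoidal AUC_0→8.75:
  [0→6]: (33.06+18.46)/2 × 6 = 154.56
  [6→7]: (18.46+16.75)/2 × 1 = 17.605
  [7→7.25]: (16.75+16.35)/2 × 0.25 = 4.1375
  [7.25→8.25]: (16.35+14.84)/2 × 1 = 15.595
  [8.25→8.75]: (14.84+14.14)/2 × 0.5 = 7.245
  Sum = 199.1425 mcg/mL·h
k_e = ln2 / t½ = 0.693147 / 7.14 = 0.0971 h^-1
Extrapolated tail: C_last / k_e = 14.14 / 0.0971 = 145.623
AUC_0→∞ = 199.1425 + 145.623 = 344.7655 mcg/mL·h

AUC = 344.8 mcg/mL·h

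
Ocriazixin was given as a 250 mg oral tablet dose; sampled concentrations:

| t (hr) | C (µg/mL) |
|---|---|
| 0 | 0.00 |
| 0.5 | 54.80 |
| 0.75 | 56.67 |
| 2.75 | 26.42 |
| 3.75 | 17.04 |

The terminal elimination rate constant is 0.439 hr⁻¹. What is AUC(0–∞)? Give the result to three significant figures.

AUC = 171 µg/mL·hr

Trapezoidal AUC_0→3.75:
  [0→0.5]: (0.00+54.80)/2 × 0.5 = 13.7
  [0.5→0.75]: (54.80+56.67)/2 × 0.25 = 13.93375
  [0.75→2.75]: (56.67+26.42)/2 × 2 = 83.09
  [2.75→3.75]: (26.42+17.04)/2 × 1 = 21.73
  Sum = 132.45375 µg/mL·hr
Extrapolated tail: C_last / k_e = 17.04 / 0.439 = 38.815
AUC_0→∞ = 132.45375 + 38.815 = 171.26875 µg/mL·hr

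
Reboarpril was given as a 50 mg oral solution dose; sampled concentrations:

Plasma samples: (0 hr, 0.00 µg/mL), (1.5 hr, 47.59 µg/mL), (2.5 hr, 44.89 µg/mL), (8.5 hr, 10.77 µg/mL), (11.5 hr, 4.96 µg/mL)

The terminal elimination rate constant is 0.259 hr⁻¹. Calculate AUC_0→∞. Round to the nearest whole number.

AUC = 292 µg/mL·hr

Trapezoidal AUC_0→11.5:
  [0→1.5]: (0.00+47.59)/2 × 1.5 = 35.6925
  [1.5→2.5]: (47.59+44.89)/2 × 1 = 46.24
  [2.5→8.5]: (44.89+10.77)/2 × 6 = 166.98
  [8.5→11.5]: (10.77+4.96)/2 × 3 = 23.595
  Sum = 272.5075 µg/mL·hr
Extrapolated tail: C_last / k_e = 4.96 / 0.259 = 19.151
AUC_0→∞ = 272.5075 + 19.151 = 291.6585 µg/mL·hr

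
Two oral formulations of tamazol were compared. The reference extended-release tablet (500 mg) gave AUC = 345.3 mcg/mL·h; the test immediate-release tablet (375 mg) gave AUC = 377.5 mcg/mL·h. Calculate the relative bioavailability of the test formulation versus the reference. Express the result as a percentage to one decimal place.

F_rel = 145.8%

F_rel = (AUC_test/D_test) / (AUC_ref/D_ref)
      = (377.5/375) / (345.3/500)
      = 1.00667 / 0.6906 = 1.4577 = 145.77%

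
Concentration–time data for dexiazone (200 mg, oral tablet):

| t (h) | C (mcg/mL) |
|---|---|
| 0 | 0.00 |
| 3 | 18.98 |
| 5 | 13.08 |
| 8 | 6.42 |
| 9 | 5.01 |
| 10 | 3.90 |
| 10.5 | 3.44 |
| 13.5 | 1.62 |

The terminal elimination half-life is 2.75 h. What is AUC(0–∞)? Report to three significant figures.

Trapezoidal AUC_0→13.5:
  [0→3]: (0.00+18.98)/2 × 3 = 28.47
  [3→5]: (18.98+13.08)/2 × 2 = 32.06
  [5→8]: (13.08+6.42)/2 × 3 = 29.25
  [8→9]: (6.42+5.01)/2 × 1 = 5.715
  [9→10]: (5.01+3.90)/2 × 1 = 4.455
  [10→10.5]: (3.90+3.44)/2 × 0.5 = 1.835
  [10.5→13.5]: (3.44+1.62)/2 × 3 = 7.59
  Sum = 109.375 mcg/mL·h
k_e = ln2 / t½ = 0.693147 / 2.75 = 0.2521 h^-1
Extrapolated tail: C_last / k_e = 1.62 / 0.2521 = 6.426
AUC_0→∞ = 109.375 + 6.426 = 115.801 mcg/mL·h

AUC = 116 mcg/mL·h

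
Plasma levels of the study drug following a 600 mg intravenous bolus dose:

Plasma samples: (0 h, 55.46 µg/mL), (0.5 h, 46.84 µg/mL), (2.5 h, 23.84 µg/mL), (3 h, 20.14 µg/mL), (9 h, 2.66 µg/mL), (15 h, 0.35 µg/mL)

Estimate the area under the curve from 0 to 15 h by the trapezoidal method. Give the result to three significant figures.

Trapezoidal AUC_0→15:
  [0→0.5]: (55.46+46.84)/2 × 0.5 = 25.575
  [0.5→2.5]: (46.84+23.84)/2 × 2 = 70.68
  [2.5→3]: (23.84+20.14)/2 × 0.5 = 10.995
  [3→9]: (20.14+2.66)/2 × 6 = 68.4
  [9→15]: (2.66+0.35)/2 × 6 = 9.03
  Sum = 184.68 µg/mL·h

AUC = 185 µg/mL·h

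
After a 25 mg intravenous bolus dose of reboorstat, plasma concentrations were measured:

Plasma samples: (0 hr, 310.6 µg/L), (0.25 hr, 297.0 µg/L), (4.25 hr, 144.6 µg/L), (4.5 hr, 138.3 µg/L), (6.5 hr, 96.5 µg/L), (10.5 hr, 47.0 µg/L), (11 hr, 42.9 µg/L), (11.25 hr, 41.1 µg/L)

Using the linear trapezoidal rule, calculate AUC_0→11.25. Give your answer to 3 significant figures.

AUC = 1550 µg/L·hr

Trapezoidal AUC_0→11.25:
  [0→0.25]: (310.6+297.0)/2 × 0.25 = 75.95
  [0.25→4.25]: (297.0+144.6)/2 × 4 = 883.2
  [4.25→4.5]: (144.6+138.3)/2 × 0.25 = 35.3625
  [4.5→6.5]: (138.3+96.5)/2 × 2 = 234.8
  [6.5→10.5]: (96.5+47.0)/2 × 4 = 287.0
  [10.5→11]: (47.0+42.9)/2 × 0.5 = 22.475
  [11→11.25]: (42.9+41.1)/2 × 0.25 = 10.5
  Sum = 1549.2875 µg/L·hr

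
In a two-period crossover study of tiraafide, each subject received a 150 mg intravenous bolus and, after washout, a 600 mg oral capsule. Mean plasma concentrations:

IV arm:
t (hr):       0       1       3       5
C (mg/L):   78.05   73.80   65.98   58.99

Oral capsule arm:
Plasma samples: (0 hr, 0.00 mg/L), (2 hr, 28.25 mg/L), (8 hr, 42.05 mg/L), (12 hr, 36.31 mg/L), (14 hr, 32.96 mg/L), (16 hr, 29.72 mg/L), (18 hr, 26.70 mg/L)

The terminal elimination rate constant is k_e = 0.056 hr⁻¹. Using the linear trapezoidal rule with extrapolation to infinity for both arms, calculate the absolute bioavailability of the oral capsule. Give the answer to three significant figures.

Trapezoidal AUC_0→5 (IV):
  [0→1]: (78.05+73.80)/2 × 1 = 75.925
  [1→3]: (73.80+65.98)/2 × 2 = 139.78
  [3→5]: (65.98+58.99)/2 × 2 = 124.97
  Sum = 340.675 mg/L·hr
IV tail: 58.99/0.056 = 1053.393; AUC_iv,0→∞ = 340.675 + 1053.393 = 1394.068 mg/L·hr
Trapezoidal AUC_0→18 (oral capsule):
  [0→2]: (0.00+28.25)/2 × 2 = 28.25
  [2→8]: (28.25+42.05)/2 × 6 = 210.9
  [8→12]: (42.05+36.31)/2 × 4 = 156.72
  [12→14]: (36.31+32.96)/2 × 2 = 69.27
  [14→16]: (32.96+29.72)/2 × 2 = 62.68
  [16→18]: (29.72+26.70)/2 × 2 = 56.42
  Sum = 584.24 mg/L·hr
oral capsule tail: 26.70/0.056 = 476.786; AUC_ev,0→∞ = 584.24 + 476.786 = 1061.026 mg/L·hr
F = (AUC_ev/D_ev)/(AUC_iv/D_iv) = (1061.026/600)/(1394.068/150) = 1.76838/9.29379 = 0.1903

F = 0.190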